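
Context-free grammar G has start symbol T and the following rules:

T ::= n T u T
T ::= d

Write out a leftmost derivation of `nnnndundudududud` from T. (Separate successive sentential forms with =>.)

T => nTuT => nnTuTuT => nnnTuTuTuT => nnnnTuTuTuTuT => nnnnduTuTuTuT => nnnndunTuTuTuTuT => nnnndunduTuTuTuT => nnnndunduduTuTuT => nnnndundududuTuT => nnnndundudududuT => nnnndundudududud

T => nTuT   [T ::= n T u T]
nTuT => nnTuTuT   [T ::= n T u T]
nnTuTuT => nnnTuTuTuT   [T ::= n T u T]
nnnTuTuTuT => nnnnTuTuTuTuT   [T ::= n T u T]
nnnnTuTuTuTuT => nnnnduTuTuTuT   [T ::= d]
nnnnduTuTuTuT => nnnndunTuTuTuTuT   [T ::= n T u T]
nnnndunTuTuTuTuT => nnnndunduTuTuTuT   [T ::= d]
nnnndunduTuTuTuT => nnnndunduduTuTuT   [T ::= d]
nnnndunduduTuTuT => nnnndundududuTuT   [T ::= d]
nnnndundududuTuT => nnnndundudududuT   [T ::= d]
nnnndundudududuT => nnnndundudududud   [T ::= d]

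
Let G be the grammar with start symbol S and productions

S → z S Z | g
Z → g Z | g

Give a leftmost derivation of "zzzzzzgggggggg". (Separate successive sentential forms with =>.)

S => zSZ   [S → z S Z]
zSZ => zzSZZ   [S → z S Z]
zzSZZ => zzzSZZZ   [S → z S Z]
zzzSZZZ => zzzzSZZZZ   [S → z S Z]
zzzzSZZZZ => zzzzzSZZZZZ   [S → z S Z]
zzzzzSZZZZZ => zzzzzzSZZZZZZ   [S → z S Z]
zzzzzzSZZZZZZ => zzzzzzgZZZZZZ   [S → g]
zzzzzzgZZZZZZ => zzzzzzggZZZZZZ   [Z → g Z]
zzzzzzggZZZZZZ => zzzzzzgggZZZZZ   [Z → g]
zzzzzzgggZZZZZ => zzzzzzggggZZZZ   [Z → g]
zzzzzzggggZZZZ => zzzzzzgggggZZZ   [Z → g]
zzzzzzgggggZZZ => zzzzzzggggggZZ   [Z → g]
zzzzzzggggggZZ => zzzzzzgggggggZ   [Z → g]
zzzzzzgggggggZ => zzzzzzgggggggg   [Z → g]

S=>zSZ=>zzSZZ=>zzzSZZZ=>zzzzSZZZZ=>zzzzzSZZZZZ=>zzzzzzSZZZZZZ=>zzzzzzgZZZZZZ=>zzzzzzggZZZZZZ=>zzzzzzgggZZZZZ=>zzzzzzggggZZZZ=>zzzzzzgggggZZZ=>zzzzzzggggggZZ=>zzzzzzgggggggZ=>zzzzzzgggggggg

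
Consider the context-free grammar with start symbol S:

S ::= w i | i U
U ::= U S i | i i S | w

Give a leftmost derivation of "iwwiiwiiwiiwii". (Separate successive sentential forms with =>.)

S => iU => iUSi => iUSiSi => iUSiSiSi => iUSiSiSiSi => iwSiSiSiSi => iwwiiSiSiSi => iwwiiwiiSiSi => iwwiiwiiwiiSi => iwwiiwiiwiiwii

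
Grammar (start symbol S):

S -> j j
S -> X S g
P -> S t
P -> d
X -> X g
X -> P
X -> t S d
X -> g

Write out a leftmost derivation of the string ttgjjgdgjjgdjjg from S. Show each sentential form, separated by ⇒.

S ⇒ XSg ⇒ tSdSg ⇒ tXSgdSg ⇒ tXgSgdSg ⇒ ttSdgSgdSg ⇒ ttXSgdgSgdSg ⇒ ttgSgdgSgdSg ⇒ ttgjjgdgSgdSg ⇒ ttgjjgdgjjgdSg ⇒ ttgjjgdgjjgdjjg

S ⇒ XSg   [S -> X S g]
XSg ⇒ tSdSg   [X -> t S d]
tSdSg ⇒ tXSgdSg   [S -> X S g]
tXSgdSg ⇒ tXgSgdSg   [X -> X g]
tXgSgdSg ⇒ ttSdgSgdSg   [X -> t S d]
ttSdgSgdSg ⇒ ttXSgdgSgdSg   [S -> X S g]
ttXSgdgSgdSg ⇒ ttgSgdgSgdSg   [X -> g]
ttgSgdgSgdSg ⇒ ttgjjgdgSgdSg   [S -> j j]
ttgjjgdgSgdSg ⇒ ttgjjgdgjjgdSg   [S -> j j]
ttgjjgdgjjgdSg ⇒ ttgjjgdgjjgdjjg   [S -> j j]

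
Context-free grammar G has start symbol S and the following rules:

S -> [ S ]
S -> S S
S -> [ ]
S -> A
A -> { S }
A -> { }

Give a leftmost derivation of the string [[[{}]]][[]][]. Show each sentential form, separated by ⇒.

S ⇒ SS   [S -> S S]
SS ⇒ SSS   [S -> S S]
SSS ⇒ [S]SS   [S -> [ S ]]
[S]SS ⇒ [[S]]SS   [S -> [ S ]]
[[S]]SS ⇒ [[[S]]]SS   [S -> [ S ]]
[[[S]]]SS ⇒ [[[A]]]SS   [S -> A]
[[[A]]]SS ⇒ [[[{}]]]SS   [A -> { }]
[[[{}]]]SS ⇒ [[[{}]]][S]S   [S -> [ S ]]
[[[{}]]][S]S ⇒ [[[{}]]][[]]S   [S -> [ ]]
[[[{}]]][[]]S ⇒ [[[{}]]][[]][]   [S -> [ ]]

S ⇒ SS ⇒ SSS ⇒ [S]SS ⇒ [[S]]SS ⇒ [[[S]]]SS ⇒ [[[A]]]SS ⇒ [[[{}]]]SS ⇒ [[[{}]]][S]S ⇒ [[[{}]]][[]]S ⇒ [[[{}]]][[]][]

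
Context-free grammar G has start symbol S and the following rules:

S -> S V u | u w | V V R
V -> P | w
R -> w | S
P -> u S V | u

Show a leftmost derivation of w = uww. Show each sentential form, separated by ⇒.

S ⇒ VVR ⇒ PVR ⇒ uVR ⇒ uwR ⇒ uww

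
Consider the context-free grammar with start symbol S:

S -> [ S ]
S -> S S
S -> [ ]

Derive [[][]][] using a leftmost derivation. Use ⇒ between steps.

S ⇒ SS ⇒ [S]S ⇒ [SS]S ⇒ [[]S]S ⇒ [[][]]S ⇒ [[][]][]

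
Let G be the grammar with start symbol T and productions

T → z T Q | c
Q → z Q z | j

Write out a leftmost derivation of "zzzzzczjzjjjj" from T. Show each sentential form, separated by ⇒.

T⇒zTQ⇒zzTQQ⇒zzzTQQQ⇒zzzzTQQQQ⇒zzzzzTQQQQQ⇒zzzzzcQQQQQ⇒zzzzzczQzQQQQ⇒zzzzzczjzQQQQ⇒zzzzzczjzjQQQ⇒zzzzzczjzjjQQ⇒zzzzzczjzjjjQ⇒zzzzzczjzjjjj

T ⇒ zTQ   [T → z T Q]
zTQ ⇒ zzTQQ   [T → z T Q]
zzTQQ ⇒ zzzTQQQ   [T → z T Q]
zzzTQQQ ⇒ zzzzTQQQQ   [T → z T Q]
zzzzTQQQQ ⇒ zzzzzTQQQQQ   [T → z T Q]
zzzzzTQQQQQ ⇒ zzzzzcQQQQQ   [T → c]
zzzzzcQQQQQ ⇒ zzzzzczQzQQQQ   [Q → z Q z]
zzzzzczQzQQQQ ⇒ zzzzzczjzQQQQ   [Q → j]
zzzzzczjzQQQQ ⇒ zzzzzczjzjQQQ   [Q → j]
zzzzzczjzjQQQ ⇒ zzzzzczjzjjQQ   [Q → j]
zzzzzczjzjjQQ ⇒ zzzzzczjzjjjQ   [Q → j]
zzzzzczjzjjjQ ⇒ zzzzzczjzjjjj   [Q → j]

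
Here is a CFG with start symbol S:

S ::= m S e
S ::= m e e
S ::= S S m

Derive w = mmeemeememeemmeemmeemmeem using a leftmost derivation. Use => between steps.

S => SSm => SSmSm => SSmSmSm => SSmSmSmSm => mSeSmSmSmSm => mSSmeSmSmSmSm => mmeeSmeSmSmSmSm => mmeemeemeSmSmSmSm => mmeemeememeemSmSmSm => mmeemeememeemmeemSmSm => mmeemeememeemmeemmeemSm => mmeemeememeemmeemmeemmeem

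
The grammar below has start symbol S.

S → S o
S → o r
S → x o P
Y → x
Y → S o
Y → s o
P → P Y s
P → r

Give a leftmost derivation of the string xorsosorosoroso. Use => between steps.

S => So   [S → S o]
So => xoPo   [S → x o P]
xoPo => xoPYso   [P → P Y s]
xoPYso => xoPYsYso   [P → P Y s]
xoPYsYso => xoPYsYsYso   [P → P Y s]
xoPYsYsYso => xorYsYsYso   [P → r]
xorYsYsYso => xorsosYsYso   [Y → s o]
xorsosYsYso => xorsosSosYso   [Y → S o]
xorsosSosYso => xorsosorosYso   [S → o r]
xorsosorosYso => xorsosorosSoso   [Y → S o]
xorsosorosSoso => xorsosorosoroso   [S → o r]

S => So => xoPo => xoPYso => xoPYsYso => xoPYsYsYso => xorYsYsYso => xorsosYsYso => xorsosSosYso => xorsosorosYso => xorsosorosSoso => xorsosorosoroso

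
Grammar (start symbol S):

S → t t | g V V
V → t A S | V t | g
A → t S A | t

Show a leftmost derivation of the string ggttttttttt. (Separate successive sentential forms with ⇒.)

S ⇒ gVV ⇒ gVtV ⇒ ggtV ⇒ ggtVt ⇒ ggttASt ⇒ ggtttSASt ⇒ ggtttttASt ⇒ ggttttttSt ⇒ ggttttttttt

S ⇒ gVV   [S → g V V]
gVV ⇒ gVtV   [V → V t]
gVtV ⇒ ggtV   [V → g]
ggtV ⇒ ggtVt   [V → V t]
ggtVt ⇒ ggttASt   [V → t A S]
ggttASt ⇒ ggtttSASt   [A → t S A]
ggtttSASt ⇒ ggtttttASt   [S → t t]
ggtttttASt ⇒ ggttttttSt   [A → t]
ggttttttSt ⇒ ggttttttttt   [S → t t]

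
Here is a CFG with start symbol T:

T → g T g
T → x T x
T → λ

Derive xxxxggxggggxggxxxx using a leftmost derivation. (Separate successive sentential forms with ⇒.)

T ⇒ xTx ⇒ xxTxx ⇒ xxxTxxx ⇒ xxxxTxxxx ⇒ xxxxgTgxxxx ⇒ xxxxggTggxxxx ⇒ xxxxggxTxggxxxx ⇒ xxxxggxgTgxggxxxx ⇒ xxxxggxggTggxggxxxx ⇒ xxxxggxggggxggxxxx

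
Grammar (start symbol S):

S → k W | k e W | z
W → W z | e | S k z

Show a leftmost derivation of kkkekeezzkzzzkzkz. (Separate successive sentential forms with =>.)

S => kW   [S → k W]
kW => kSkz   [W → S k z]
kSkz => kkWkz   [S → k W]
kkWkz => kkSkzkz   [W → S k z]
kkSkzkz => kkkeWkzkz   [S → k e W]
kkkeWkzkz => kkkeWzkzkz   [W → W z]
kkkeWzkzkz => kkkeWzzkzkz   [W → W z]
kkkeWzzkzkz => kkkeSkzzzkzkz   [W → S k z]
kkkeSkzzzkzkz => kkkekeWkzzzkzkz   [S → k e W]
kkkekeWkzzzkzkz => kkkekeWzkzzzkzkz   [W → W z]
kkkekeWzkzzzkzkz => kkkekeWzzkzzzkzkz   [W → W z]
kkkekeWzzkzzzkzkz => kkkekeezzkzzzkzkz   [W → e]

S => kW => kSkz => kkWkz => kkSkzkz => kkkeWkzkz => kkkeWzkzkz => kkkeWzzkzkz => kkkeSkzzzkzkz => kkkekeWkzzzkzkz => kkkekeWzkzzzkzkz => kkkekeWzzkzzzkzkz => kkkekeezzkzzzkzkz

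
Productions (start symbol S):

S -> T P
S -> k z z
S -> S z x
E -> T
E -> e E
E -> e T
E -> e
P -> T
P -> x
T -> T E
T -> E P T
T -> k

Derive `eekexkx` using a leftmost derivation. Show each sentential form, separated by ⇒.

S ⇒ TP   [S -> T P]
TP ⇒ EPTP   [T -> E P T]
EPTP ⇒ eEPTP   [E -> e E]
eEPTP ⇒ eeTPTP   [E -> e T]
eeTPTP ⇒ eeTEPTP   [T -> T E]
eeTEPTP ⇒ eekEPTP   [T -> k]
eekEPTP ⇒ eekePTP   [E -> e]
eekePTP ⇒ eekexTP   [P -> x]
eekexTP ⇒ eekexkP   [T -> k]
eekexkP ⇒ eekexkx   [P -> x]

S⇒TP⇒EPTP⇒eEPTP⇒eeTPTP⇒eeTEPTP⇒eekEPTP⇒eekePTP⇒eekexTP⇒eekexkP⇒eekexkx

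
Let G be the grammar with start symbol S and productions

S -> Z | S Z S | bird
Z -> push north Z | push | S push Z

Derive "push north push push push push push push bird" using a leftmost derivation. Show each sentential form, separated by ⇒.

S ⇒ S Z S ⇒ Z Z S ⇒ S push Z Z S ⇒ Z push Z Z S ⇒ push north Z push Z Z S ⇒ push north S push Z push Z Z S ⇒ push north Z push Z push Z Z S ⇒ push north push push Z push Z Z S ⇒ push north push push push push Z Z S ⇒ push north push push push push push Z S ⇒ push north push push push push push push S ⇒ push north push push push push push push bird

S ⇒ S Z S   [S -> S Z S]
S Z S ⇒ Z Z S   [S -> Z]
Z Z S ⇒ S push Z Z S   [Z -> S push Z]
S push Z Z S ⇒ Z push Z Z S   [S -> Z]
Z push Z Z S ⇒ push north Z push Z Z S   [Z -> push north Z]
push north Z push Z Z S ⇒ push north S push Z push Z Z S   [Z -> S push Z]
push north S push Z push Z Z S ⇒ push north Z push Z push Z Z S   [S -> Z]
push north Z push Z push Z Z S ⇒ push north push push Z push Z Z S   [Z -> push]
push north push push Z push Z Z S ⇒ push north push push push push Z Z S   [Z -> push]
push north push push push push Z Z S ⇒ push north push push push push push Z S   [Z -> push]
push north push push push push push Z S ⇒ push north push push push push push push S   [Z -> push]
push north push push push push push push S ⇒ push north push push push push push push bird   [S -> bird]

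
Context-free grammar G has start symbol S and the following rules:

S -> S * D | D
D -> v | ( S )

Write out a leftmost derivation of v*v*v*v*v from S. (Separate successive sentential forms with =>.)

S => S*D => S*D*D => S*D*D*D => S*D*D*D*D => D*D*D*D*D => v*D*D*D*D => v*v*D*D*D => v*v*v*D*D => v*v*v*v*D => v*v*v*v*v

S => S*D   [S -> S * D]
S*D => S*D*D   [S -> S * D]
S*D*D => S*D*D*D   [S -> S * D]
S*D*D*D => S*D*D*D*D   [S -> S * D]
S*D*D*D*D => D*D*D*D*D   [S -> D]
D*D*D*D*D => v*D*D*D*D   [D -> v]
v*D*D*D*D => v*v*D*D*D   [D -> v]
v*v*D*D*D => v*v*v*D*D   [D -> v]
v*v*v*D*D => v*v*v*v*D   [D -> v]
v*v*v*v*D => v*v*v*v*v   [D -> v]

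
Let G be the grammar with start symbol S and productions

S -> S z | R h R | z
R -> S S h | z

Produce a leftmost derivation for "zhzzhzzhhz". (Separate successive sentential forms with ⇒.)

S⇒RhR⇒SShhR⇒SzShhR⇒RhRzShhR⇒zhRzShhR⇒zhSShzShhR⇒zhzShzShhR⇒zhzzhzShhR⇒zhzzhzzhhR⇒zhzzhzzhhz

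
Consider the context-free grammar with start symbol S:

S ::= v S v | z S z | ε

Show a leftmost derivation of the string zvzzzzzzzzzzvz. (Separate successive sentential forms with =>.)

S => zSz => zvSvz => zvzSzvz => zvzzSzzvz => zvzzzSzzzvz => zvzzzzSzzzzvz => zvzzzzzSzzzzzvz => zvzzzzzzzzzzvz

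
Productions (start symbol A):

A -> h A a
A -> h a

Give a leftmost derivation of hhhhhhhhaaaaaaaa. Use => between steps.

A => hAa   [A -> h A a]
hAa => hhAaa   [A -> h A a]
hhAaa => hhhAaaa   [A -> h A a]
hhhAaaa => hhhhAaaaa   [A -> h A a]
hhhhAaaaa => hhhhhAaaaaa   [A -> h A a]
hhhhhAaaaaa => hhhhhhAaaaaaa   [A -> h A a]
hhhhhhAaaaaaa => hhhhhhhAaaaaaaa   [A -> h A a]
hhhhhhhAaaaaaaa => hhhhhhhhaaaaaaaa   [A -> h a]

A => hAa => hhAaa => hhhAaaa => hhhhAaaaa => hhhhhAaaaaa => hhhhhhAaaaaaa => hhhhhhhAaaaaaaa => hhhhhhhhaaaaaaaa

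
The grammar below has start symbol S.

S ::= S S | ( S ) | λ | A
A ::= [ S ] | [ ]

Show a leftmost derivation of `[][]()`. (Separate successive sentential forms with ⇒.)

S ⇒ SS ⇒ SSS ⇒ SSSS ⇒ SSSSS ⇒ ASSSS ⇒ []SSSS ⇒ []ASSS ⇒ [][]SSS ⇒ [][]SS ⇒ [][](S)S ⇒ [][]()S ⇒ [][]()

S ⇒ SS   [S ::= S S]
SS ⇒ SSS   [S ::= S S]
SSS ⇒ SSSS   [S ::= S S]
SSSS ⇒ SSSSS   [S ::= S S]
SSSSS ⇒ ASSSS   [S ::= A]
ASSSS ⇒ []SSSS   [A ::= [ ]]
[]SSSS ⇒ []ASSS   [S ::= A]
[]ASSS ⇒ [][]SSS   [A ::= [ ]]
[][]SSS ⇒ [][]SS   [S ::= λ]
[][]SS ⇒ [][](S)S   [S ::= ( S )]
[][](S)S ⇒ [][]()S   [S ::= λ]
[][]()S ⇒ [][]()   [S ::= λ]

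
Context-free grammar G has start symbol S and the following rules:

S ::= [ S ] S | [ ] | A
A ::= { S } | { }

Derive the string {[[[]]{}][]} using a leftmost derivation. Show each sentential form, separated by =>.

S=>A=>{S}=>{[S]S}=>{[[S]S]S}=>{[[[]]S]S}=>{[[[]]A]S}=>{[[[]]{}]S}=>{[[[]]{}][]}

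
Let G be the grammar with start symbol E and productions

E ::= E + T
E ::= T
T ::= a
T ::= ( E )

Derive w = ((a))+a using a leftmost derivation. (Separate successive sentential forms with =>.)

E=>E+T=>T+T=>(E)+T=>(T)+T=>((E))+T=>((T))+T=>((a))+T=>((a))+a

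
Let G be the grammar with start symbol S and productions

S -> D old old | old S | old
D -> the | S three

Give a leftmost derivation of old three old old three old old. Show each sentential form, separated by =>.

S => D old old   [S -> D old old]
D old old => S three old old   [D -> S three]
S three old old => D old old three old old   [S -> D old old]
D old old three old old => S three old old three old old   [D -> S three]
S three old old three old old => old three old old three old old   [S -> old]

S => D old old => S three old old => D old old three old old => S three old old three old old => old three old old three old old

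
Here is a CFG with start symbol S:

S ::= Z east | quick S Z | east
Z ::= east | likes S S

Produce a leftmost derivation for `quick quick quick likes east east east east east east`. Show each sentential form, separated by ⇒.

S ⇒ quick S Z   [S ::= quick S Z]
quick S Z ⇒ quick quick S Z Z   [S ::= quick S Z]
quick quick S Z Z ⇒ quick quick quick S Z Z Z   [S ::= quick S Z]
quick quick quick S Z Z Z ⇒ quick quick quick Z east Z Z Z   [S ::= Z east]
quick quick quick Z east Z Z Z ⇒ quick quick quick likes S S east Z Z Z   [Z ::= likes S S]
quick quick quick likes S S east Z Z Z ⇒ quick quick quick likes east S east Z Z Z   [S ::= east]
quick quick quick likes east S east Z Z Z ⇒ quick quick quick likes east east east Z Z Z   [S ::= east]
quick quick quick likes east east east Z Z Z ⇒ quick quick quick likes east east east east Z Z   [Z ::= east]
quick quick quick likes east east east east Z Z ⇒ quick quick quick likes east east east east east Z   [Z ::= east]
quick quick quick likes east east east east east Z ⇒ quick quick quick likes east east east east east east   [Z ::= east]

S ⇒ quick S Z ⇒ quick quick S Z Z ⇒ quick quick quick S Z Z Z ⇒ quick quick quick Z east Z Z Z ⇒ quick quick quick likes S S east Z Z Z ⇒ quick quick quick likes east S east Z Z Z ⇒ quick quick quick likes east east east Z Z Z ⇒ quick quick quick likes east east east east Z Z ⇒ quick quick quick likes east east east east east Z ⇒ quick quick quick likes east east east east east east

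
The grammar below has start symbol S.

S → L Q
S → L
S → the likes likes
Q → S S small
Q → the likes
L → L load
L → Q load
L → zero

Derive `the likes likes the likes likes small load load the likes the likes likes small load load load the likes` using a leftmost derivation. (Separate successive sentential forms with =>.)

S => L Q   [S → L Q]
L Q => L load Q   [L → L load]
L load Q => L load load Q   [L → L load]
L load load Q => Q load load load Q   [L → Q load]
Q load load load Q => S S small load load load Q   [Q → S S small]
S S small load load load Q => L Q S small load load load Q   [S → L Q]
L Q S small load load load Q => L load Q S small load load load Q   [L → L load]
L load Q S small load load load Q => Q load load Q S small load load load Q   [L → Q load]
Q load load Q S small load load load Q => S S small load load Q S small load load load Q   [Q → S S small]
S S small load load Q S small load load load Q => the likes likes S small load load Q S small load load load Q   [S → the likes likes]
the likes likes S small load load Q S small load load load Q => the likes likes the likes likes small load load Q S small load load load Q   [S → the likes likes]
the likes likes the likes likes small load load Q S small load load load Q => the likes likes the likes likes small load load the likes S small load load load Q   [Q → the likes]
the likes likes the likes likes small load load the likes S small load load load Q => the likes likes the likes likes small load load the likes the likes likes small load load load Q   [S → the likes likes]
the likes likes the likes likes small load load the likes the likes likes small load load load Q => the likes likes the likes likes small load load the likes the likes likes small load load load the likes   [Q → the likes]

S => L Q => L load Q => L load load Q => Q load load load Q => S S small load load load Q => L Q S small load load load Q => L load Q S small load load load Q => Q load load Q S small load load load Q => S S small load load Q S small load load load Q => the likes likes S small load load Q S small load load load Q => the likes likes the likes likes small load load Q S small load load load Q => the likes likes the likes likes small load load the likes S small load load load Q => the likes likes the likes likes small load load the likes the likes likes small load load load Q => the likes likes the likes likes small load load the likes the likes likes small load load load the likes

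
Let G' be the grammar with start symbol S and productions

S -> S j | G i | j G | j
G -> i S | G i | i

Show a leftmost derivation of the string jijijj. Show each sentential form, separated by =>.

S => Sj => jGj => jiSj => jiSjj => jijGjj => jijijj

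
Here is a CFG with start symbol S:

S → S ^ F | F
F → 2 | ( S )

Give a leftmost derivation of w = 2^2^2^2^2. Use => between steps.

S => S^F   [S → S ^ F]
S^F => S^F^F   [S → S ^ F]
S^F^F => S^F^F^F   [S → S ^ F]
S^F^F^F => S^F^F^F^F   [S → S ^ F]
S^F^F^F^F => F^F^F^F^F   [S → F]
F^F^F^F^F => 2^F^F^F^F   [F → 2]
2^F^F^F^F => 2^2^F^F^F   [F → 2]
2^2^F^F^F => 2^2^2^F^F   [F → 2]
2^2^2^F^F => 2^2^2^2^F   [F → 2]
2^2^2^2^F => 2^2^2^2^2   [F → 2]

S => S^F => S^F^F => S^F^F^F => S^F^F^F^F => F^F^F^F^F => 2^F^F^F^F => 2^2^F^F^F => 2^2^2^F^F => 2^2^2^2^F => 2^2^2^2^2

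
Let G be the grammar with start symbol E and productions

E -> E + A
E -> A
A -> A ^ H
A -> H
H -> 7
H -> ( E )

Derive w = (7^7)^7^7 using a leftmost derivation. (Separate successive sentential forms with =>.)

E => A   [E -> A]
A => A^H   [A -> A ^ H]
A^H => A^H^H   [A -> A ^ H]
A^H^H => H^H^H   [A -> H]
H^H^H => (E)^H^H   [H -> ( E )]
(E)^H^H => (A)^H^H   [E -> A]
(A)^H^H => (A^H)^H^H   [A -> A ^ H]
(A^H)^H^H => (H^H)^H^H   [A -> H]
(H^H)^H^H => (7^H)^H^H   [H -> 7]
(7^H)^H^H => (7^7)^H^H   [H -> 7]
(7^7)^H^H => (7^7)^7^H   [H -> 7]
(7^7)^7^H => (7^7)^7^7   [H -> 7]

E=>A=>A^H=>A^H^H=>H^H^H=>(E)^H^H=>(A)^H^H=>(A^H)^H^H=>(H^H)^H^H=>(7^H)^H^H=>(7^7)^H^H=>(7^7)^7^H=>(7^7)^7^7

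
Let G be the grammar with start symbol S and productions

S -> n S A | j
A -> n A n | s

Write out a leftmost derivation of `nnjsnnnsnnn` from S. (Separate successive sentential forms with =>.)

S => nSA => nnSAA => nnjAA => nnjsA => nnjsnAn => nnjsnnAnn => nnjsnnnAnnn => nnjsnnnsnnn

S => nSA   [S -> n S A]
nSA => nnSAA   [S -> n S A]
nnSAA => nnjAA   [S -> j]
nnjAA => nnjsA   [A -> s]
nnjsA => nnjsnAn   [A -> n A n]
nnjsnAn => nnjsnnAnn   [A -> n A n]
nnjsnnAnn => nnjsnnnAnnn   [A -> n A n]
nnjsnnnAnnn => nnjsnnnsnnn   [A -> s]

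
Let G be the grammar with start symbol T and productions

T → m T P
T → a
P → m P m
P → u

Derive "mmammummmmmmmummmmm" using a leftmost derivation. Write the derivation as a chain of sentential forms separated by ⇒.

T⇒mTP⇒mmTPP⇒mmaPP⇒mmamPmP⇒mmammPmmP⇒mmammummP⇒mmammummmPm⇒mmammummmmPmm⇒mmammummmmmPmmm⇒mmammummmmmmPmmmm⇒mmammummmmmmmPmmmmm⇒mmammummmmmmmummmmm

T ⇒ mTP   [T → m T P]
mTP ⇒ mmTPP   [T → m T P]
mmTPP ⇒ mmaPP   [T → a]
mmaPP ⇒ mmamPmP   [P → m P m]
mmamPmP ⇒ mmammPmmP   [P → m P m]
mmammPmmP ⇒ mmammummP   [P → u]
mmammummP ⇒ mmammummmPm   [P → m P m]
mmammummmPm ⇒ mmammummmmPmm   [P → m P m]
mmammummmmPmm ⇒ mmammummmmmPmmm   [P → m P m]
mmammummmmmPmmm ⇒ mmammummmmmmPmmmm   [P → m P m]
mmammummmmmmPmmmm ⇒ mmammummmmmmmPmmmmm   [P → m P m]
mmammummmmmmmPmmmmm ⇒ mmammummmmmmmummmmm   [P → u]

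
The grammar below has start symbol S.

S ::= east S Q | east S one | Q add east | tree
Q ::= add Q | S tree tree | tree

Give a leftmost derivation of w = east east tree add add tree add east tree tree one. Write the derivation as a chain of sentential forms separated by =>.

S => east S one => east east S Q one => east east tree Q one => east east tree S tree tree one => east east tree Q add east tree tree one => east east tree add Q add east tree tree one => east east tree add add Q add east tree tree one => east east tree add add tree add east tree tree one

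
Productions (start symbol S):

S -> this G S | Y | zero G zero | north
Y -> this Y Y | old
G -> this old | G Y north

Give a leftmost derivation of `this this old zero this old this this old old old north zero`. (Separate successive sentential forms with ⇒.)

S ⇒ this G S   [S -> this G S]
this G S ⇒ this this old S   [G -> this old]
this this old S ⇒ this this old zero G zero   [S -> zero G zero]
this this old zero G zero ⇒ this this old zero G Y north zero   [G -> G Y north]
this this old zero G Y north zero ⇒ this this old zero this old Y north zero   [G -> this old]
this this old zero this old Y north zero ⇒ this this old zero this old this Y Y north zero   [Y -> this Y Y]
this this old zero this old this Y Y north zero ⇒ this this old zero this old this this Y Y Y north zero   [Y -> this Y Y]
this this old zero this old this this Y Y Y north zero ⇒ this this old zero this old this this old Y Y north zero   [Y -> old]
this this old zero this old this this old Y Y north zero ⇒ this this old zero this old this this old old Y north zero   [Y -> old]
this this old zero this old this this old old Y north zero ⇒ this this old zero this old this this old old old north zero   [Y -> old]

S ⇒ this G S ⇒ this this old S ⇒ this this old zero G zero ⇒ this this old zero G Y north zero ⇒ this this old zero this old Y north zero ⇒ this this old zero this old this Y Y north zero ⇒ this this old zero this old this this Y Y Y north zero ⇒ this this old zero this old this this old Y Y north zero ⇒ this this old zero this old this this old old Y north zero ⇒ this this old zero this old this this old old old north zero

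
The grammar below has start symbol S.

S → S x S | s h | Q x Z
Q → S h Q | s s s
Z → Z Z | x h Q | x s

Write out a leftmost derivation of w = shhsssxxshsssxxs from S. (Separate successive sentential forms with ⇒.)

S ⇒ QxZ   [S → Q x Z]
QxZ ⇒ ShQxZ   [Q → S h Q]
ShQxZ ⇒ QxZhQxZ   [S → Q x Z]
QxZhQxZ ⇒ ShQxZhQxZ   [Q → S h Q]
ShQxZhQxZ ⇒ shhQxZhQxZ   [S → s h]
shhQxZhQxZ ⇒ shhsssxZhQxZ   [Q → s s s]
shhsssxZhQxZ ⇒ shhsssxxshQxZ   [Z → x s]
shhsssxxshQxZ ⇒ shhsssxxshsssxZ   [Q → s s s]
shhsssxxshsssxZ ⇒ shhsssxxshsssxxs   [Z → x s]

S ⇒ QxZ ⇒ ShQxZ ⇒ QxZhQxZ ⇒ ShQxZhQxZ ⇒ shhQxZhQxZ ⇒ shhsssxZhQxZ ⇒ shhsssxxshQxZ ⇒ shhsssxxshsssxZ ⇒ shhsssxxshsssxxs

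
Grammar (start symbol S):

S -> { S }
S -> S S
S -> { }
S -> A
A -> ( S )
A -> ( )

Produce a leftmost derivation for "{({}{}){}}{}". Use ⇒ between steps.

S ⇒ SS   [S -> S S]
SS ⇒ {S}S   [S -> { S }]
{S}S ⇒ {SS}S   [S -> S S]
{SS}S ⇒ {AS}S   [S -> A]
{AS}S ⇒ {(S)S}S   [A -> ( S )]
{(S)S}S ⇒ {(SS)S}S   [S -> S S]
{(SS)S}S ⇒ {({}S)S}S   [S -> { }]
{({}S)S}S ⇒ {({}{})S}S   [S -> { }]
{({}{})S}S ⇒ {({}{}){}}S   [S -> { }]
{({}{}){}}S ⇒ {({}{}){}}{}   [S -> { }]

S ⇒ SS ⇒ {S}S ⇒ {SS}S ⇒ {AS}S ⇒ {(S)S}S ⇒ {(SS)S}S ⇒ {({}S)S}S ⇒ {({}{})S}S ⇒ {({}{}){}}S ⇒ {({}{}){}}{}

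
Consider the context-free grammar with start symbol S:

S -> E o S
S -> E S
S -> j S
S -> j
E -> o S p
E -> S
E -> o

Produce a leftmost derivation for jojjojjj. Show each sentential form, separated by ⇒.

S ⇒ ES ⇒ SS ⇒ EoSS ⇒ SoSS ⇒ joSS ⇒ jojSS ⇒ jojjSS ⇒ jojjESS ⇒ jojjoSS ⇒ jojjojSS ⇒ jojjojjS ⇒ jojjojjj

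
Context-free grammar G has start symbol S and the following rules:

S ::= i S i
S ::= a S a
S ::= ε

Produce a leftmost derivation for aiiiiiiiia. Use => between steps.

S => aSa   [S ::= a S a]
aSa => aiSia   [S ::= i S i]
aiSia => aiiSiia   [S ::= i S i]
aiiSiia => aiiiSiiia   [S ::= i S i]
aiiiSiiia => aiiiiSiiiia   [S ::= i S i]
aiiiiSiiiia => aiiiiiiiia   [S ::= ε]

S => aSa => aiSia => aiiSiia => aiiiSiiia => aiiiiSiiiia => aiiiiiiiia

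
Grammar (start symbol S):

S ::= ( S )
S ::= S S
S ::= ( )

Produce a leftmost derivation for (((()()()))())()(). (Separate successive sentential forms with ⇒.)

S ⇒ SS ⇒ SSS ⇒ (S)SS ⇒ (SS)SS ⇒ ((S)S)SS ⇒ (((S))S)SS ⇒ (((SS))S)SS ⇒ (((SSS))S)SS ⇒ (((()SS))S)SS ⇒ (((()()S))S)SS ⇒ (((()()()))S)SS ⇒ (((()()()))())SS ⇒ (((()()()))())()S ⇒ (((()()()))())()()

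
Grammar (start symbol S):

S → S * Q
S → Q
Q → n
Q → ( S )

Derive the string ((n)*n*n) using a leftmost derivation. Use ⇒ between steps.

S ⇒ Q ⇒ (S) ⇒ (S*Q) ⇒ (S*Q*Q) ⇒ (Q*Q*Q) ⇒ ((S)*Q*Q) ⇒ ((Q)*Q*Q) ⇒ ((n)*Q*Q) ⇒ ((n)*n*Q) ⇒ ((n)*n*n)

S ⇒ Q   [S → Q]
Q ⇒ (S)   [Q → ( S )]
(S) ⇒ (S*Q)   [S → S * Q]
(S*Q) ⇒ (S*Q*Q)   [S → S * Q]
(S*Q*Q) ⇒ (Q*Q*Q)   [S → Q]
(Q*Q*Q) ⇒ ((S)*Q*Q)   [Q → ( S )]
((S)*Q*Q) ⇒ ((Q)*Q*Q)   [S → Q]
((Q)*Q*Q) ⇒ ((n)*Q*Q)   [Q → n]
((n)*Q*Q) ⇒ ((n)*n*Q)   [Q → n]
((n)*n*Q) ⇒ ((n)*n*n)   [Q → n]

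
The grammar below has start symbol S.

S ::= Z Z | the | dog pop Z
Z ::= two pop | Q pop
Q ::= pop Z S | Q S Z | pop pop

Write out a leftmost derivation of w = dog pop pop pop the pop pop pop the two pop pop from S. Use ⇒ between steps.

S ⇒ dog pop Z ⇒ dog pop Q pop ⇒ dog pop Q S Z pop ⇒ dog pop Q S Z S Z pop ⇒ dog pop pop pop S Z S Z pop ⇒ dog pop pop pop the Z S Z pop ⇒ dog pop pop pop the Q pop S Z pop ⇒ dog pop pop pop the pop pop pop S Z pop ⇒ dog pop pop pop the pop pop pop the Z pop ⇒ dog pop pop pop the pop pop pop the two pop pop

S ⇒ dog pop Z   [S ::= dog pop Z]
dog pop Z ⇒ dog pop Q pop   [Z ::= Q pop]
dog pop Q pop ⇒ dog pop Q S Z pop   [Q ::= Q S Z]
dog pop Q S Z pop ⇒ dog pop Q S Z S Z pop   [Q ::= Q S Z]
dog pop Q S Z S Z pop ⇒ dog pop pop pop S Z S Z pop   [Q ::= pop pop]
dog pop pop pop S Z S Z pop ⇒ dog pop pop pop the Z S Z pop   [S ::= the]
dog pop pop pop the Z S Z pop ⇒ dog pop pop pop the Q pop S Z pop   [Z ::= Q pop]
dog pop pop pop the Q pop S Z pop ⇒ dog pop pop pop the pop pop pop S Z pop   [Q ::= pop pop]
dog pop pop pop the pop pop pop S Z pop ⇒ dog pop pop pop the pop pop pop the Z pop   [S ::= the]
dog pop pop pop the pop pop pop the Z pop ⇒ dog pop pop pop the pop pop pop the two pop pop   [Z ::= two pop]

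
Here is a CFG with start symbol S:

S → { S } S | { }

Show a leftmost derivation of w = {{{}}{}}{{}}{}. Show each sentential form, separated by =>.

S => {S}S   [S → { S } S]
{S}S => {{S}S}S   [S → { S } S]
{{S}S}S => {{{}}S}S   [S → { }]
{{{}}S}S => {{{}}{}}S   [S → { }]
{{{}}{}}S => {{{}}{}}{S}S   [S → { S } S]
{{{}}{}}{S}S => {{{}}{}}{{}}S   [S → { }]
{{{}}{}}{{}}S => {{{}}{}}{{}}{}   [S → { }]

S=>{S}S=>{{S}S}S=>{{{}}S}S=>{{{}}{}}S=>{{{}}{}}{S}S=>{{{}}{}}{{}}S=>{{{}}{}}{{}}{}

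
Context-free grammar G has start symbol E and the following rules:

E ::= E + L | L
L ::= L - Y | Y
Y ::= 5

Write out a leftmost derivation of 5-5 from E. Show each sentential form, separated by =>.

E => L => L-Y => Y-Y => 5-Y => 5-5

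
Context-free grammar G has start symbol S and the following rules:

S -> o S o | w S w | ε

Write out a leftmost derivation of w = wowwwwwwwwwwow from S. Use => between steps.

S=>wSw=>woSow=>wowSwow=>wowwSwwow=>wowwwSwwwow=>wowwwwSwwwwow=>wowwwwwSwwwwwow=>wowwwwwwwwwwow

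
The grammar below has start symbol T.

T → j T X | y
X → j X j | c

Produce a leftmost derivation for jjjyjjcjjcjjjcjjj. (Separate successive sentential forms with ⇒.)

T ⇒ jTX   [T → j T X]
jTX ⇒ jjTXX   [T → j T X]
jjTXX ⇒ jjjTXXX   [T → j T X]
jjjTXXX ⇒ jjjyXXX   [T → y]
jjjyXXX ⇒ jjjyjXjXX   [X → j X j]
jjjyjXjXX ⇒ jjjyjjXjjXX   [X → j X j]
jjjyjjXjjXX ⇒ jjjyjjcjjXX   [X → c]
jjjyjjcjjXX ⇒ jjjyjjcjjcX   [X → c]
jjjyjjcjjcX ⇒ jjjyjjcjjcjXj   [X → j X j]
jjjyjjcjjcjXj ⇒ jjjyjjcjjcjjXjj   [X → j X j]
jjjyjjcjjcjjXjj ⇒ jjjyjjcjjcjjjXjjj   [X → j X j]
jjjyjjcjjcjjjXjjj ⇒ jjjyjjcjjcjjjcjjj   [X → c]

T ⇒ jTX ⇒ jjTXX ⇒ jjjTXXX ⇒ jjjyXXX ⇒ jjjyjXjXX ⇒ jjjyjjXjjXX ⇒ jjjyjjcjjXX ⇒ jjjyjjcjjcX ⇒ jjjyjjcjjcjXj ⇒ jjjyjjcjjcjjXjj ⇒ jjjyjjcjjcjjjXjjj ⇒ jjjyjjcjjcjjjcjjj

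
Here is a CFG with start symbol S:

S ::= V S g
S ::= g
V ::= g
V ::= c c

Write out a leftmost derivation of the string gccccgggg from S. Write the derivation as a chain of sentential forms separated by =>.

S => VSg   [S ::= V S g]
VSg => gSg   [V ::= g]
gSg => gVSgg   [S ::= V S g]
gVSgg => gccSgg   [V ::= c c]
gccSgg => gccVSggg   [S ::= V S g]
gccVSggg => gccccSggg   [V ::= c c]
gccccSggg => gccccgggg   [S ::= g]

S => VSg => gSg => gVSgg => gccSgg => gccVSggg => gccccSggg => gccccgggg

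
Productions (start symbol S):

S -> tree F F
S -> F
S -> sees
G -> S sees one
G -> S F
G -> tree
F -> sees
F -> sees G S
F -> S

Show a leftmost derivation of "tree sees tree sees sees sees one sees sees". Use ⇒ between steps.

S ⇒ tree F F ⇒ tree sees G S F ⇒ tree sees S sees one S F ⇒ tree sees tree F F sees one S F ⇒ tree sees tree S F sees one S F ⇒ tree sees tree sees F sees one S F ⇒ tree sees tree sees sees sees one S F ⇒ tree sees tree sees sees sees one sees F ⇒ tree sees tree sees sees sees one sees sees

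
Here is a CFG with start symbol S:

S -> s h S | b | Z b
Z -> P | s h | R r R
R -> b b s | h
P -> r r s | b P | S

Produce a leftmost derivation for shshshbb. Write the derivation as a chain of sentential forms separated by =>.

S => Zb   [S -> Z b]
Zb => Pb   [Z -> P]
Pb => Sb   [P -> S]
Sb => shSb   [S -> s h S]
shSb => shshSb   [S -> s h S]
shshSb => shshshSb   [S -> s h S]
shshshSb => shshshbb   [S -> b]

S => Zb => Pb => Sb => shSb => shshSb => shshshSb => shshshbb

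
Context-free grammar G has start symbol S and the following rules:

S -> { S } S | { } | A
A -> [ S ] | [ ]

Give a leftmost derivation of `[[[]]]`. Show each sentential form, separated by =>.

S => A   [S -> A]
A => [S]   [A -> [ S ]]
[S] => [A]   [S -> A]
[A] => [[S]]   [A -> [ S ]]
[[S]] => [[A]]   [S -> A]
[[A]] => [[[]]]   [A -> [ ]]

S => A => [S] => [A] => [[S]] => [[A]] => [[[]]]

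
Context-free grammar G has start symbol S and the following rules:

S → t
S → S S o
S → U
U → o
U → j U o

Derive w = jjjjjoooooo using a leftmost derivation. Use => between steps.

S => U => jUo => jjUoo => jjjUooo => jjjjUoooo => jjjjjUooooo => jjjjjoooooo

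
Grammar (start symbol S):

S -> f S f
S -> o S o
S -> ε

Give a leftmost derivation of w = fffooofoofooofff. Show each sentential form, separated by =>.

S => fSf   [S -> f S f]
fSf => ffSff   [S -> f S f]
ffSff => fffSfff   [S -> f S f]
fffSfff => fffoSofff   [S -> o S o]
fffoSofff => fffooSoofff   [S -> o S o]
fffooSoofff => fffoooSooofff   [S -> o S o]
fffoooSooofff => fffooofSfooofff   [S -> f S f]
fffooofSfooofff => fffooofoSofooofff   [S -> o S o]
fffooofoSofooofff => fffooofoofooofff   [S -> ε]

S => fSf => ffSff => fffSfff => fffoSofff => fffooSoofff => fffoooSooofff => fffooofSfooofff => fffooofoSofooofff => fffooofoofooofff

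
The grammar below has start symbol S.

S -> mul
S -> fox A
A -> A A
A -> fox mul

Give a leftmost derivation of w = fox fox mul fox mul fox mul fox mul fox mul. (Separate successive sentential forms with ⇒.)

S ⇒ fox A ⇒ fox A A ⇒ fox A A A ⇒ fox fox mul A A ⇒ fox fox mul A A A ⇒ fox fox mul A A A A ⇒ fox fox mul fox mul A A A ⇒ fox fox mul fox mul fox mul A A ⇒ fox fox mul fox mul fox mul fox mul A ⇒ fox fox mul fox mul fox mul fox mul fox mul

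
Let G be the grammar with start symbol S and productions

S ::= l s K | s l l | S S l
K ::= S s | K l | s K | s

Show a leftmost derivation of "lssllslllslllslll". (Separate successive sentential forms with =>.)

S=>SSl=>SSlSl=>SSlSlSl=>lsKSlSlSl=>lsKlSlSlSl=>lsKllSlSlSl=>lssllSlSlSl=>lssllslllSlSl=>lssllslllslllSl=>lssllslllslllslll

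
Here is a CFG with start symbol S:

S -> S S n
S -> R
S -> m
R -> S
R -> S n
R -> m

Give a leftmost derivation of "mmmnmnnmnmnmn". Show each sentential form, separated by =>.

S=>SSn=>SSnSn=>SSnSnSn=>SSnSnSnSn=>mSnSnSnSn=>mSSnnSnSnSn=>mSSnSnnSnSnSn=>mmSnSnnSnSnSn=>mmmnSnnSnSnSn=>mmmnRnnSnSnSn=>mmmnmnnSnSnSn=>mmmnmnnmnSnSn=>mmmnmnnmnmnSn=>mmmnmnnmnmnmn

S => SSn   [S -> S S n]
SSn => SSnSn   [S -> S S n]
SSnSn => SSnSnSn   [S -> S S n]
SSnSnSn => SSnSnSnSn   [S -> S S n]
SSnSnSnSn => mSnSnSnSn   [S -> m]
mSnSnSnSn => mSSnnSnSnSn   [S -> S S n]
mSSnnSnSnSn => mSSnSnnSnSnSn   [S -> S S n]
mSSnSnnSnSnSn => mmSnSnnSnSnSn   [S -> m]
mmSnSnnSnSnSn => mmmnSnnSnSnSn   [S -> m]
mmmnSnnSnSnSn => mmmnRnnSnSnSn   [S -> R]
mmmnRnnSnSnSn => mmmnmnnSnSnSn   [R -> m]
mmmnmnnSnSnSn => mmmnmnnmnSnSn   [S -> m]
mmmnmnnmnSnSn => mmmnmnnmnmnSn   [S -> m]
mmmnmnnmnmnSn => mmmnmnnmnmnmn   [S -> m]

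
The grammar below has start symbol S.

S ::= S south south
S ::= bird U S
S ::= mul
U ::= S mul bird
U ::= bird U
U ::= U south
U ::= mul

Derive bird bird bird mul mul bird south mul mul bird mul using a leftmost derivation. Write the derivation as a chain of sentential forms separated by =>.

S => bird U S   [S ::= bird U S]
bird U S => bird S mul bird S   [U ::= S mul bird]
bird S mul bird S => bird bird U S mul bird S   [S ::= bird U S]
bird bird U S mul bird S => bird bird bird U S mul bird S   [U ::= bird U]
bird bird bird U S mul bird S => bird bird bird U south S mul bird S   [U ::= U south]
bird bird bird U south S mul bird S => bird bird bird S mul bird south S mul bird S   [U ::= S mul bird]
bird bird bird S mul bird south S mul bird S => bird bird bird mul mul bird south S mul bird S   [S ::= mul]
bird bird bird mul mul bird south S mul bird S => bird bird bird mul mul bird south mul mul bird S   [S ::= mul]
bird bird bird mul mul bird south mul mul bird S => bird bird bird mul mul bird south mul mul bird mul   [S ::= mul]

S => bird U S => bird S mul bird S => bird bird U S mul bird S => bird bird bird U S mul bird S => bird bird bird U south S mul bird S => bird bird bird S mul bird south S mul bird S => bird bird bird mul mul bird south S mul bird S => bird bird bird mul mul bird south mul mul bird S => bird bird bird mul mul bird south mul mul bird mul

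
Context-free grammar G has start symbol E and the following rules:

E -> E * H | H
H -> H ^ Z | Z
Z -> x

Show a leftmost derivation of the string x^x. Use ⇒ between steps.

E ⇒ H ⇒ H^Z ⇒ Z^Z ⇒ x^Z ⇒ x^x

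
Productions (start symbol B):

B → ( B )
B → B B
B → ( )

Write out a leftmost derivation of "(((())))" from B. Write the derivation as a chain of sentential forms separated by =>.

B=>(B)=>((B))=>(((B)))=>(((())))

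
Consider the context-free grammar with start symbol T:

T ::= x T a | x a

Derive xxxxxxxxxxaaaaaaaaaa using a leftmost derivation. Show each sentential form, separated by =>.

T => xTa => xxTaa => xxxTaaa => xxxxTaaaa => xxxxxTaaaaa => xxxxxxTaaaaaa => xxxxxxxTaaaaaaa => xxxxxxxxTaaaaaaaa => xxxxxxxxxTaaaaaaaaa => xxxxxxxxxxaaaaaaaaaa

T => xTa   [T ::= x T a]
xTa => xxTaa   [T ::= x T a]
xxTaa => xxxTaaa   [T ::= x T a]
xxxTaaa => xxxxTaaaa   [T ::= x T a]
xxxxTaaaa => xxxxxTaaaaa   [T ::= x T a]
xxxxxTaaaaa => xxxxxxTaaaaaa   [T ::= x T a]
xxxxxxTaaaaaa => xxxxxxxTaaaaaaa   [T ::= x T a]
xxxxxxxTaaaaaaa => xxxxxxxxTaaaaaaaa   [T ::= x T a]
xxxxxxxxTaaaaaaaa => xxxxxxxxxTaaaaaaaaa   [T ::= x T a]
xxxxxxxxxTaaaaaaaaa => xxxxxxxxxxaaaaaaaaaa   [T ::= x a]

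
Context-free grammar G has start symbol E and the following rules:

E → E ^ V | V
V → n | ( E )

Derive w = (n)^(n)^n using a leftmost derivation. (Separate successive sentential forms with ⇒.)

E ⇒ E^V   [E → E ^ V]
E^V ⇒ E^V^V   [E → E ^ V]
E^V^V ⇒ V^V^V   [E → V]
V^V^V ⇒ (E)^V^V   [V → ( E )]
(E)^V^V ⇒ (V)^V^V   [E → V]
(V)^V^V ⇒ (n)^V^V   [V → n]
(n)^V^V ⇒ (n)^(E)^V   [V → ( E )]
(n)^(E)^V ⇒ (n)^(V)^V   [E → V]
(n)^(V)^V ⇒ (n)^(n)^V   [V → n]
(n)^(n)^V ⇒ (n)^(n)^n   [V → n]

E⇒E^V⇒E^V^V⇒V^V^V⇒(E)^V^V⇒(V)^V^V⇒(n)^V^V⇒(n)^(E)^V⇒(n)^(V)^V⇒(n)^(n)^V⇒(n)^(n)^n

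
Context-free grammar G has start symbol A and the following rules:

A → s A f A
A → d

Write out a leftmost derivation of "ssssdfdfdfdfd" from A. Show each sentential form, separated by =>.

A => sAfA => ssAfAfA => sssAfAfAfA => ssssAfAfAfAfA => ssssdfAfAfAfA => ssssdfdfAfAfA => ssssdfdfdfAfA => ssssdfdfdfdfA => ssssdfdfdfdfd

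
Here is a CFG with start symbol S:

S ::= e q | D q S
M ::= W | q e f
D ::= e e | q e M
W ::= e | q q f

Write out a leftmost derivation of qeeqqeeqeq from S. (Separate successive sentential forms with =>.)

S => DqS   [S ::= D q S]
DqS => qeMqS   [D ::= q e M]
qeMqS => qeWqS   [M ::= W]
qeWqS => qeeqS   [W ::= e]
qeeqS => qeeqDqS   [S ::= D q S]
qeeqDqS => qeeqqeMqS   [D ::= q e M]
qeeqqeMqS => qeeqqeWqS   [M ::= W]
qeeqqeWqS => qeeqqeeqS   [W ::= e]
qeeqqeeqS => qeeqqeeqeq   [S ::= e q]

S=>DqS=>qeMqS=>qeWqS=>qeeqS=>qeeqDqS=>qeeqqeMqS=>qeeqqeWqS=>qeeqqeeqS=>qeeqqeeqeq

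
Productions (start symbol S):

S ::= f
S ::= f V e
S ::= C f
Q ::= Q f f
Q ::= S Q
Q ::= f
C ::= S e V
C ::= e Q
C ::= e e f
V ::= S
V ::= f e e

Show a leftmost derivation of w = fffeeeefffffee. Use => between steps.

S => fVe   [S ::= f V e]
fVe => fSe   [V ::= S]
fSe => ffVee   [S ::= f V e]
ffVee => ffSee   [V ::= S]
ffSee => ffCfee   [S ::= C f]
ffCfee => ffSeVfee   [C ::= S e V]
ffSeVfee => fffeVfee   [S ::= f]
fffeVfee => fffeSfee   [V ::= S]
fffeSfee => fffeCffee   [S ::= C f]
fffeCffee => fffeeQffee   [C ::= e Q]
fffeeQffee => fffeeSQffee   [Q ::= S Q]
fffeeSQffee => fffeeCfQffee   [S ::= C f]
fffeeCfQffee => fffeeeeffQffee   [C ::= e e f]
fffeeeeffQffee => fffeeeefffffee   [Q ::= f]

S => fVe => fSe => ffVee => ffSee => ffCfee => ffSeVfee => fffeVfee => fffeSfee => fffeCffee => fffeeQffee => fffeeSQffee => fffeeCfQffee => fffeeeeffQffee => fffeeeefffffee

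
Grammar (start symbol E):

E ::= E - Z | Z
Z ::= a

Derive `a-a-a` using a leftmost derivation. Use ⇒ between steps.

E ⇒ E-Z   [E ::= E - Z]
E-Z ⇒ E-Z-Z   [E ::= E - Z]
E-Z-Z ⇒ Z-Z-Z   [E ::= Z]
Z-Z-Z ⇒ a-Z-Z   [Z ::= a]
a-Z-Z ⇒ a-a-Z   [Z ::= a]
a-a-Z ⇒ a-a-a   [Z ::= a]

E⇒E-Z⇒E-Z-Z⇒Z-Z-Z⇒a-Z-Z⇒a-a-Z⇒a-a-a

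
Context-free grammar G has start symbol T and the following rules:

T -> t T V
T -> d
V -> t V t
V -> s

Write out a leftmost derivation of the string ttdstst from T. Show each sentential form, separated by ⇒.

T ⇒ tTV   [T -> t T V]
tTV ⇒ ttTVV   [T -> t T V]
ttTVV ⇒ ttdVV   [T -> d]
ttdVV ⇒ ttdsV   [V -> s]
ttdsV ⇒ ttdstVt   [V -> t V t]
ttdstVt ⇒ ttdstst   [V -> s]

T ⇒ tTV ⇒ ttTVV ⇒ ttdVV ⇒ ttdsV ⇒ ttdstVt ⇒ ttdstst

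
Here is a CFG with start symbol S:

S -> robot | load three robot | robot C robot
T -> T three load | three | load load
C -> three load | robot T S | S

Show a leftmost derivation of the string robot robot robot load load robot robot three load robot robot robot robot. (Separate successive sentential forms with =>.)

S => robot C robot => robot S robot => robot robot C robot robot => robot robot robot T S robot robot => robot robot robot load load S robot robot => robot robot robot load load robot C robot robot robot => robot robot robot load load robot S robot robot robot => robot robot robot load load robot robot C robot robot robot robot => robot robot robot load load robot robot three load robot robot robot robot

S => robot C robot   [S -> robot C robot]
robot C robot => robot S robot   [C -> S]
robot S robot => robot robot C robot robot   [S -> robot C robot]
robot robot C robot robot => robot robot robot T S robot robot   [C -> robot T S]
robot robot robot T S robot robot => robot robot robot load load S robot robot   [T -> load load]
robot robot robot load load S robot robot => robot robot robot load load robot C robot robot robot   [S -> robot C robot]
robot robot robot load load robot C robot robot robot => robot robot robot load load robot S robot robot robot   [C -> S]
robot robot robot load load robot S robot robot robot => robot robot robot load load robot robot C robot robot robot robot   [S -> robot C robot]
robot robot robot load load robot robot C robot robot robot robot => robot robot robot load load robot robot three load robot robot robot robot   [C -> three load]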